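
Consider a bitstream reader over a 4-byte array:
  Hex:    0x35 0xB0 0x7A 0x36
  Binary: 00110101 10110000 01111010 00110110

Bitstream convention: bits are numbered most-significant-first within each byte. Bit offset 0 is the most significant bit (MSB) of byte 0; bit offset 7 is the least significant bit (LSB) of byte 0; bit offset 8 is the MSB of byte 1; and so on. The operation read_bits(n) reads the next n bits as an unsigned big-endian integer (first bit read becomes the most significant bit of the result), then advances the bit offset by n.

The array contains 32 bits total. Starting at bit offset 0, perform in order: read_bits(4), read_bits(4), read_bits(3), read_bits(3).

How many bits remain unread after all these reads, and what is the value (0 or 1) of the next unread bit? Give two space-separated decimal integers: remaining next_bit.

Read 1: bits[0:4] width=4 -> value=3 (bin 0011); offset now 4 = byte 0 bit 4; 28 bits remain
Read 2: bits[4:8] width=4 -> value=5 (bin 0101); offset now 8 = byte 1 bit 0; 24 bits remain
Read 3: bits[8:11] width=3 -> value=5 (bin 101); offset now 11 = byte 1 bit 3; 21 bits remain
Read 4: bits[11:14] width=3 -> value=4 (bin 100); offset now 14 = byte 1 bit 6; 18 bits remain

Answer: 18 0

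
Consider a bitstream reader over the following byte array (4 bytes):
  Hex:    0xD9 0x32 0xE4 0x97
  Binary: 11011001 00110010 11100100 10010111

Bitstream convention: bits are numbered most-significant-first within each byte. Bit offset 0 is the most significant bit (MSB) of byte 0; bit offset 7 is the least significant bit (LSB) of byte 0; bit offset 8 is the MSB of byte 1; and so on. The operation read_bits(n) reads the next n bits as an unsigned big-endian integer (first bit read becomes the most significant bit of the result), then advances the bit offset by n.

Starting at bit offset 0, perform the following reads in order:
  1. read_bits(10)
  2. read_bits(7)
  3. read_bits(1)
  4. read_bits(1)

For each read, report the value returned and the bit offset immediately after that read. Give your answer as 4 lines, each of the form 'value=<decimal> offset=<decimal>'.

Read 1: bits[0:10] width=10 -> value=868 (bin 1101100100); offset now 10 = byte 1 bit 2; 22 bits remain
Read 2: bits[10:17] width=7 -> value=101 (bin 1100101); offset now 17 = byte 2 bit 1; 15 bits remain
Read 3: bits[17:18] width=1 -> value=1 (bin 1); offset now 18 = byte 2 bit 2; 14 bits remain
Read 4: bits[18:19] width=1 -> value=1 (bin 1); offset now 19 = byte 2 bit 3; 13 bits remain

Answer: value=868 offset=10
value=101 offset=17
value=1 offset=18
value=1 offset=19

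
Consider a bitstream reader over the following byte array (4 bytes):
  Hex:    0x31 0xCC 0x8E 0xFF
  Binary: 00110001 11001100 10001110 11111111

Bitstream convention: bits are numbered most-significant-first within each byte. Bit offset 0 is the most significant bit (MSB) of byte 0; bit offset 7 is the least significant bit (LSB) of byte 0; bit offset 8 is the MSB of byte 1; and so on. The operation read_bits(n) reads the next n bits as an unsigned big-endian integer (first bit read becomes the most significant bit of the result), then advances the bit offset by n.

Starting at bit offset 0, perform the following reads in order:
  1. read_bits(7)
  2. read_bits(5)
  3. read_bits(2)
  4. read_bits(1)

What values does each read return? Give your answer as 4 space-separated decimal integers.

Answer: 24 28 3 0

Derivation:
Read 1: bits[0:7] width=7 -> value=24 (bin 0011000); offset now 7 = byte 0 bit 7; 25 bits remain
Read 2: bits[7:12] width=5 -> value=28 (bin 11100); offset now 12 = byte 1 bit 4; 20 bits remain
Read 3: bits[12:14] width=2 -> value=3 (bin 11); offset now 14 = byte 1 bit 6; 18 bits remain
Read 4: bits[14:15] width=1 -> value=0 (bin 0); offset now 15 = byte 1 bit 7; 17 bits remain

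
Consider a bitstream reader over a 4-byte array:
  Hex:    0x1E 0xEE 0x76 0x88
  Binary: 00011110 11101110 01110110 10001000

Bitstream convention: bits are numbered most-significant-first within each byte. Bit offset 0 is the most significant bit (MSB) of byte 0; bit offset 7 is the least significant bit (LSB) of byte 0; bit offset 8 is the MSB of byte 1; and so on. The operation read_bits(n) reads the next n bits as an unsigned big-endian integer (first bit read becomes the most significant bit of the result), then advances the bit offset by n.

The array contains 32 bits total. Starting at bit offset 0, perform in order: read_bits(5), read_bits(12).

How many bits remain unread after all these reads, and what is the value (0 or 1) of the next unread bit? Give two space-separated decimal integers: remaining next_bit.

Answer: 15 1

Derivation:
Read 1: bits[0:5] width=5 -> value=3 (bin 00011); offset now 5 = byte 0 bit 5; 27 bits remain
Read 2: bits[5:17] width=12 -> value=3548 (bin 110111011100); offset now 17 = byte 2 bit 1; 15 bits remain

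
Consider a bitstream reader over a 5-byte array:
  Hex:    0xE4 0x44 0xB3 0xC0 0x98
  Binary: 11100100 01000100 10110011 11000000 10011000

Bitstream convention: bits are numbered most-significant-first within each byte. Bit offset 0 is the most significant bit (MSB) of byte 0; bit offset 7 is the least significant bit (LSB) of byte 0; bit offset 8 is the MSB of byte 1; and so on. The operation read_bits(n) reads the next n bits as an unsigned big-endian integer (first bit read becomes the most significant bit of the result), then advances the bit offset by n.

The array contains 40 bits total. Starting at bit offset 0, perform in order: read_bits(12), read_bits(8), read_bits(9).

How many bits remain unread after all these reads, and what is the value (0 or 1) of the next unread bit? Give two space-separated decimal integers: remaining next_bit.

Answer: 11 0

Derivation:
Read 1: bits[0:12] width=12 -> value=3652 (bin 111001000100); offset now 12 = byte 1 bit 4; 28 bits remain
Read 2: bits[12:20] width=8 -> value=75 (bin 01001011); offset now 20 = byte 2 bit 4; 20 bits remain
Read 3: bits[20:29] width=9 -> value=120 (bin 001111000); offset now 29 = byte 3 bit 5; 11 bits remain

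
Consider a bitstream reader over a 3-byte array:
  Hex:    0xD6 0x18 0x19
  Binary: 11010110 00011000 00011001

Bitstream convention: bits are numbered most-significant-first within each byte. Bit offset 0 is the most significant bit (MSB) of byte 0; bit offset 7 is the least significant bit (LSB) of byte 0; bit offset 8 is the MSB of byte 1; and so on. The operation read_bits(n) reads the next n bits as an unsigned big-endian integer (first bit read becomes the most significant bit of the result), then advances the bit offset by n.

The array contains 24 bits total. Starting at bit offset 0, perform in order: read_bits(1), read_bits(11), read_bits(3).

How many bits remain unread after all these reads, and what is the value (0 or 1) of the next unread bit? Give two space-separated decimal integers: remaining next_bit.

Read 1: bits[0:1] width=1 -> value=1 (bin 1); offset now 1 = byte 0 bit 1; 23 bits remain
Read 2: bits[1:12] width=11 -> value=1377 (bin 10101100001); offset now 12 = byte 1 bit 4; 12 bits remain
Read 3: bits[12:15] width=3 -> value=4 (bin 100); offset now 15 = byte 1 bit 7; 9 bits remain

Answer: 9 0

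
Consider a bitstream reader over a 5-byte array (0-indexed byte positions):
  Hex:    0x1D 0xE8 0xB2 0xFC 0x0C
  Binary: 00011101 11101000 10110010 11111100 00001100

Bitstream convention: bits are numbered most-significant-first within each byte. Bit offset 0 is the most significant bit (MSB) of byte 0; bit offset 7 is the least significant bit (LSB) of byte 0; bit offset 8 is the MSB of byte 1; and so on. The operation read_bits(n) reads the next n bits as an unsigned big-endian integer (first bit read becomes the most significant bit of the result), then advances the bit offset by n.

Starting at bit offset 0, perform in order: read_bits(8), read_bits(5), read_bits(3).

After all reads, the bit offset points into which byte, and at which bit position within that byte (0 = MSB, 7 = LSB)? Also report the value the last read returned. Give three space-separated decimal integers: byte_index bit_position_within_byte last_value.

Read 1: bits[0:8] width=8 -> value=29 (bin 00011101); offset now 8 = byte 1 bit 0; 32 bits remain
Read 2: bits[8:13] width=5 -> value=29 (bin 11101); offset now 13 = byte 1 bit 5; 27 bits remain
Read 3: bits[13:16] width=3 -> value=0 (bin 000); offset now 16 = byte 2 bit 0; 24 bits remain

Answer: 2 0 0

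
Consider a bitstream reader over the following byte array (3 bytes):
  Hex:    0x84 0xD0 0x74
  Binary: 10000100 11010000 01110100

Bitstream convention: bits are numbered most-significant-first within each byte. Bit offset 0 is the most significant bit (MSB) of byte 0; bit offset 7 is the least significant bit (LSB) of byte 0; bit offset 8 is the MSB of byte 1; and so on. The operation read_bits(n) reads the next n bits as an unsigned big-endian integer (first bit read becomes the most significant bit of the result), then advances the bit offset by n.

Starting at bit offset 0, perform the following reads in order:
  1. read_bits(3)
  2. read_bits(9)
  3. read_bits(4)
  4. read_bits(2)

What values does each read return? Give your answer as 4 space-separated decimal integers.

Answer: 4 77 0 1

Derivation:
Read 1: bits[0:3] width=3 -> value=4 (bin 100); offset now 3 = byte 0 bit 3; 21 bits remain
Read 2: bits[3:12] width=9 -> value=77 (bin 001001101); offset now 12 = byte 1 bit 4; 12 bits remain
Read 3: bits[12:16] width=4 -> value=0 (bin 0000); offset now 16 = byte 2 bit 0; 8 bits remain
Read 4: bits[16:18] width=2 -> value=1 (bin 01); offset now 18 = byte 2 bit 2; 6 bits remain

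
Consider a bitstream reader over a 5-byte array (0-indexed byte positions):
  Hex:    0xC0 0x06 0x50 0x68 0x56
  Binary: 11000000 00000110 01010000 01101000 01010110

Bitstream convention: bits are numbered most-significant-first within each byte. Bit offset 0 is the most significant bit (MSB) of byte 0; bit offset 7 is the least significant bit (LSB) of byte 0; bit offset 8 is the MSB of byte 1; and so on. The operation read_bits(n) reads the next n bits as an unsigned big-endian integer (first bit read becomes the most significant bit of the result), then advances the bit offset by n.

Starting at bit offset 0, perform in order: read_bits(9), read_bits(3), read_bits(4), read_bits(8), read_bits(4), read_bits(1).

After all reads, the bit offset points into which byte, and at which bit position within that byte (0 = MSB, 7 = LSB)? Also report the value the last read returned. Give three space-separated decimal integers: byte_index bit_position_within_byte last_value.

Answer: 3 5 1

Derivation:
Read 1: bits[0:9] width=9 -> value=384 (bin 110000000); offset now 9 = byte 1 bit 1; 31 bits remain
Read 2: bits[9:12] width=3 -> value=0 (bin 000); offset now 12 = byte 1 bit 4; 28 bits remain
Read 3: bits[12:16] width=4 -> value=6 (bin 0110); offset now 16 = byte 2 bit 0; 24 bits remain
Read 4: bits[16:24] width=8 -> value=80 (bin 01010000); offset now 24 = byte 3 bit 0; 16 bits remain
Read 5: bits[24:28] width=4 -> value=6 (bin 0110); offset now 28 = byte 3 bit 4; 12 bits remain
Read 6: bits[28:29] width=1 -> value=1 (bin 1); offset now 29 = byte 3 bit 5; 11 bits remain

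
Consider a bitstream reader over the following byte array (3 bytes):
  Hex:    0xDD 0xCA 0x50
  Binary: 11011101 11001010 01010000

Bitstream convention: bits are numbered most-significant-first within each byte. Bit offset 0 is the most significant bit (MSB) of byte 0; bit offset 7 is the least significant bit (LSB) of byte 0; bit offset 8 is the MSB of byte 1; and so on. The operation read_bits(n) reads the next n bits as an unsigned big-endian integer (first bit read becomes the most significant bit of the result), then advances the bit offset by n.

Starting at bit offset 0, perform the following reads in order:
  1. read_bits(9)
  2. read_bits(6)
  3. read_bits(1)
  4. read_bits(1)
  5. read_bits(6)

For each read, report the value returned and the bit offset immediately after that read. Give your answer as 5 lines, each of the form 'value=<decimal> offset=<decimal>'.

Read 1: bits[0:9] width=9 -> value=443 (bin 110111011); offset now 9 = byte 1 bit 1; 15 bits remain
Read 2: bits[9:15] width=6 -> value=37 (bin 100101); offset now 15 = byte 1 bit 7; 9 bits remain
Read 3: bits[15:16] width=1 -> value=0 (bin 0); offset now 16 = byte 2 bit 0; 8 bits remain
Read 4: bits[16:17] width=1 -> value=0 (bin 0); offset now 17 = byte 2 bit 1; 7 bits remain
Read 5: bits[17:23] width=6 -> value=40 (bin 101000); offset now 23 = byte 2 bit 7; 1 bits remain

Answer: value=443 offset=9
value=37 offset=15
value=0 offset=16
value=0 offset=17
value=40 offset=23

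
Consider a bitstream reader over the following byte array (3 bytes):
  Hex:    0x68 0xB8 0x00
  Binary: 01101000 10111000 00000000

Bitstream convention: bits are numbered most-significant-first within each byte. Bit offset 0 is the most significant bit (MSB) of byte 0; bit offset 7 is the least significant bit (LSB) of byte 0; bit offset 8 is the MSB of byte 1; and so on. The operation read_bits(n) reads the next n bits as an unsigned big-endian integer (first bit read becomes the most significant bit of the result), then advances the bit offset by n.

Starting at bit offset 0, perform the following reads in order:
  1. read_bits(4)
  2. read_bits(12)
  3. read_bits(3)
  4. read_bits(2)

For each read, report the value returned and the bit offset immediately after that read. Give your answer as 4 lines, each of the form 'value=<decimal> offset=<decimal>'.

Answer: value=6 offset=4
value=2232 offset=16
value=0 offset=19
value=0 offset=21

Derivation:
Read 1: bits[0:4] width=4 -> value=6 (bin 0110); offset now 4 = byte 0 bit 4; 20 bits remain
Read 2: bits[4:16] width=12 -> value=2232 (bin 100010111000); offset now 16 = byte 2 bit 0; 8 bits remain
Read 3: bits[16:19] width=3 -> value=0 (bin 000); offset now 19 = byte 2 bit 3; 5 bits remain
Read 4: bits[19:21] width=2 -> value=0 (bin 00); offset now 21 = byte 2 bit 5; 3 bits remain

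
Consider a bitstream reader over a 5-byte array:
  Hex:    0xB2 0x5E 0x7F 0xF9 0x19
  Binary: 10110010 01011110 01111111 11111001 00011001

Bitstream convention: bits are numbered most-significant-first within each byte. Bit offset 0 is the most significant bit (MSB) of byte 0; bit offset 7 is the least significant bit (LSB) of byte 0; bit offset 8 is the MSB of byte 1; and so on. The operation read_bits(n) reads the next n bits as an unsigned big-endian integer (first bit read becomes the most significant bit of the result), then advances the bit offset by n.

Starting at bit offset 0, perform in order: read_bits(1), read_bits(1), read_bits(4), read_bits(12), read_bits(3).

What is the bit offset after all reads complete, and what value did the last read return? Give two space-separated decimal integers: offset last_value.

Read 1: bits[0:1] width=1 -> value=1 (bin 1); offset now 1 = byte 0 bit 1; 39 bits remain
Read 2: bits[1:2] width=1 -> value=0 (bin 0); offset now 2 = byte 0 bit 2; 38 bits remain
Read 3: bits[2:6] width=4 -> value=12 (bin 1100); offset now 6 = byte 0 bit 6; 34 bits remain
Read 4: bits[6:18] width=12 -> value=2425 (bin 100101111001); offset now 18 = byte 2 bit 2; 22 bits remain
Read 5: bits[18:21] width=3 -> value=7 (bin 111); offset now 21 = byte 2 bit 5; 19 bits remain

Answer: 21 7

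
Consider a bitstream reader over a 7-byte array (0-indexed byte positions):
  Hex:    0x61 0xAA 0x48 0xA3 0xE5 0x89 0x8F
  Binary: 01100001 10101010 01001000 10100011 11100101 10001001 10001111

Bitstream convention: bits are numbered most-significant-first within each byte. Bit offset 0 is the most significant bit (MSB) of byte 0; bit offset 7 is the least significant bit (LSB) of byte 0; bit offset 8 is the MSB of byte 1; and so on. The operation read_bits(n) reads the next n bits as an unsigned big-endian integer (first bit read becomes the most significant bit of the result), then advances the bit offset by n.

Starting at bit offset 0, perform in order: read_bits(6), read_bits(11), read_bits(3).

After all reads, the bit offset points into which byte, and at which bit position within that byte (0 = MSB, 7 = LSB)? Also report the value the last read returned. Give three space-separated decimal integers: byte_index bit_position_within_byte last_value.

Read 1: bits[0:6] width=6 -> value=24 (bin 011000); offset now 6 = byte 0 bit 6; 50 bits remain
Read 2: bits[6:17] width=11 -> value=852 (bin 01101010100); offset now 17 = byte 2 bit 1; 39 bits remain
Read 3: bits[17:20] width=3 -> value=4 (bin 100); offset now 20 = byte 2 bit 4; 36 bits remain

Answer: 2 4 4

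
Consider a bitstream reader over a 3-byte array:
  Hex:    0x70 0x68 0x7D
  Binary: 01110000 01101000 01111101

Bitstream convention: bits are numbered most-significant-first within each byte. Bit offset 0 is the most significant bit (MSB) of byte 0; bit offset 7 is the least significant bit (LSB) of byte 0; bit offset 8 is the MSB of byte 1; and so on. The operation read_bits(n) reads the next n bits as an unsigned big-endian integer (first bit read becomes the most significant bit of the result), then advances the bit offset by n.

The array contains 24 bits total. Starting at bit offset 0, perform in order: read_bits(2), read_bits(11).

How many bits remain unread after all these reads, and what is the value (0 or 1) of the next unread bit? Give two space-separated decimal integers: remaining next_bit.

Answer: 11 0

Derivation:
Read 1: bits[0:2] width=2 -> value=1 (bin 01); offset now 2 = byte 0 bit 2; 22 bits remain
Read 2: bits[2:13] width=11 -> value=1549 (bin 11000001101); offset now 13 = byte 1 bit 5; 11 bits remain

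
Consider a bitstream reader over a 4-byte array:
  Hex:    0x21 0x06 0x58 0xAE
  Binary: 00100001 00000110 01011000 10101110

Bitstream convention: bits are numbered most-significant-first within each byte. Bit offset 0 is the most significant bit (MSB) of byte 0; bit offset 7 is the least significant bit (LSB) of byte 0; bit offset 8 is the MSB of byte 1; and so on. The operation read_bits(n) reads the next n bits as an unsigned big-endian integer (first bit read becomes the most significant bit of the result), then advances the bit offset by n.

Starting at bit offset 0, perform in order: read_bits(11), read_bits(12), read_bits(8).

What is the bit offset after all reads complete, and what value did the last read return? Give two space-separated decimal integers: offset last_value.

Answer: 31 87

Derivation:
Read 1: bits[0:11] width=11 -> value=264 (bin 00100001000); offset now 11 = byte 1 bit 3; 21 bits remain
Read 2: bits[11:23] width=12 -> value=812 (bin 001100101100); offset now 23 = byte 2 bit 7; 9 bits remain
Read 3: bits[23:31] width=8 -> value=87 (bin 01010111); offset now 31 = byte 3 bit 7; 1 bits remain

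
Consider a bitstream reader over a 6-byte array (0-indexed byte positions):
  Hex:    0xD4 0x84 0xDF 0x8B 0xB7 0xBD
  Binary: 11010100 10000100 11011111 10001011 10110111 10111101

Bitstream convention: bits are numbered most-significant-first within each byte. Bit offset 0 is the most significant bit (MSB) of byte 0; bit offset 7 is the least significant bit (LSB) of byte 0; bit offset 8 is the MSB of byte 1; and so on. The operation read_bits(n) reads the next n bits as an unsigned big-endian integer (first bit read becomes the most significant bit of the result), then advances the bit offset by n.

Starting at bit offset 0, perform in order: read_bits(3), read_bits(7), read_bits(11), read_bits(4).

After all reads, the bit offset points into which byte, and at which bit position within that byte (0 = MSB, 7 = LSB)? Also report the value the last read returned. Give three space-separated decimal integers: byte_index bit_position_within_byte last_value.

Read 1: bits[0:3] width=3 -> value=6 (bin 110); offset now 3 = byte 0 bit 3; 45 bits remain
Read 2: bits[3:10] width=7 -> value=82 (bin 1010010); offset now 10 = byte 1 bit 2; 38 bits remain
Read 3: bits[10:21] width=11 -> value=155 (bin 00010011011); offset now 21 = byte 2 bit 5; 27 bits remain
Read 4: bits[21:25] width=4 -> value=15 (bin 1111); offset now 25 = byte 3 bit 1; 23 bits remain

Answer: 3 1 15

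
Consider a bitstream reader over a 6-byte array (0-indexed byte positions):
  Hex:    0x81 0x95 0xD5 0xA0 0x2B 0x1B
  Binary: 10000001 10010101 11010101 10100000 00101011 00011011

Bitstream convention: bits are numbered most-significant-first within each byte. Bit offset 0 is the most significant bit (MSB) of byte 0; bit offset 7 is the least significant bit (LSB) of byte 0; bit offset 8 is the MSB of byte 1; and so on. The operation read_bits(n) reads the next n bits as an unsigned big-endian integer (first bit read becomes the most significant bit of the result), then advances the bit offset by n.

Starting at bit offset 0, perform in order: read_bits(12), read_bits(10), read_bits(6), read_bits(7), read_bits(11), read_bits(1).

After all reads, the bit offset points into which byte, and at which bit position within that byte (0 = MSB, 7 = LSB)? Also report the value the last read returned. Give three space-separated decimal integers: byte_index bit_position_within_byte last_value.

Answer: 5 7 1

Derivation:
Read 1: bits[0:12] width=12 -> value=2073 (bin 100000011001); offset now 12 = byte 1 bit 4; 36 bits remain
Read 2: bits[12:22] width=10 -> value=373 (bin 0101110101); offset now 22 = byte 2 bit 6; 26 bits remain
Read 3: bits[22:28] width=6 -> value=26 (bin 011010); offset now 28 = byte 3 bit 4; 20 bits remain
Read 4: bits[28:35] width=7 -> value=1 (bin 0000001); offset now 35 = byte 4 bit 3; 13 bits remain
Read 5: bits[35:46] width=11 -> value=710 (bin 01011000110); offset now 46 = byte 5 bit 6; 2 bits remain
Read 6: bits[46:47] width=1 -> value=1 (bin 1); offset now 47 = byte 5 bit 7; 1 bits remain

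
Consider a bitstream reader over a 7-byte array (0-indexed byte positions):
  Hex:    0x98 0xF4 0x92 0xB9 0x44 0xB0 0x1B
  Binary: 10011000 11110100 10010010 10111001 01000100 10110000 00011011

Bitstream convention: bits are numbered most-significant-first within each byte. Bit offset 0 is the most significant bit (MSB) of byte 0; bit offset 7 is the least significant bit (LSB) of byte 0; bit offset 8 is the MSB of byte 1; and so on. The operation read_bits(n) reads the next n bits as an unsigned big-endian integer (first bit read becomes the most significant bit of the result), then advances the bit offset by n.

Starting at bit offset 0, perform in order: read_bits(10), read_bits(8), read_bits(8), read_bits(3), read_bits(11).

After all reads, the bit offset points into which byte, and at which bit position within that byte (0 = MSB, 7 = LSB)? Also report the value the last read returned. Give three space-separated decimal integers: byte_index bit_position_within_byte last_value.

Answer: 5 0 324

Derivation:
Read 1: bits[0:10] width=10 -> value=611 (bin 1001100011); offset now 10 = byte 1 bit 2; 46 bits remain
Read 2: bits[10:18] width=8 -> value=210 (bin 11010010); offset now 18 = byte 2 bit 2; 38 bits remain
Read 3: bits[18:26] width=8 -> value=74 (bin 01001010); offset now 26 = byte 3 bit 2; 30 bits remain
Read 4: bits[26:29] width=3 -> value=7 (bin 111); offset now 29 = byte 3 bit 5; 27 bits remain
Read 5: bits[29:40] width=11 -> value=324 (bin 00101000100); offset now 40 = byte 5 bit 0; 16 bits remain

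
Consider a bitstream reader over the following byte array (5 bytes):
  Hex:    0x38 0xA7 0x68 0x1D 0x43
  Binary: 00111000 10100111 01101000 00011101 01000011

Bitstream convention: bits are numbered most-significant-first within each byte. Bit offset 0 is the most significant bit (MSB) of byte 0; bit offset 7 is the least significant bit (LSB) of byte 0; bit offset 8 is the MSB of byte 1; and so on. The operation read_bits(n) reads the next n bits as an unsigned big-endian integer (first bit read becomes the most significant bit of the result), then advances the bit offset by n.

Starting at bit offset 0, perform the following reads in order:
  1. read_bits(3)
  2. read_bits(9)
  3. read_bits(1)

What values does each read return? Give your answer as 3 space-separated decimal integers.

Answer: 1 394 0

Derivation:
Read 1: bits[0:3] width=3 -> value=1 (bin 001); offset now 3 = byte 0 bit 3; 37 bits remain
Read 2: bits[3:12] width=9 -> value=394 (bin 110001010); offset now 12 = byte 1 bit 4; 28 bits remain
Read 3: bits[12:13] width=1 -> value=0 (bin 0); offset now 13 = byte 1 bit 5; 27 bits remain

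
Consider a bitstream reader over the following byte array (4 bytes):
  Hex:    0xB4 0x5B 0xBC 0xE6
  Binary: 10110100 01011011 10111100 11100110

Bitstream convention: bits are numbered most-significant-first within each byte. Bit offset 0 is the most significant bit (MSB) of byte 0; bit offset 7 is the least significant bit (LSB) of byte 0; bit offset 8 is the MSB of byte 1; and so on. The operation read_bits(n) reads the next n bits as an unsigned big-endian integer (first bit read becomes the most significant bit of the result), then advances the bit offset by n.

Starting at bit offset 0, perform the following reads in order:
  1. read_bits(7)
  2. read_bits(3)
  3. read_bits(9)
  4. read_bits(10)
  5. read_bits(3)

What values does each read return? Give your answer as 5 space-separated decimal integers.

Answer: 90 1 221 924 6

Derivation:
Read 1: bits[0:7] width=7 -> value=90 (bin 1011010); offset now 7 = byte 0 bit 7; 25 bits remain
Read 2: bits[7:10] width=3 -> value=1 (bin 001); offset now 10 = byte 1 bit 2; 22 bits remain
Read 3: bits[10:19] width=9 -> value=221 (bin 011011101); offset now 19 = byte 2 bit 3; 13 bits remain
Read 4: bits[19:29] width=10 -> value=924 (bin 1110011100); offset now 29 = byte 3 bit 5; 3 bits remain
Read 5: bits[29:32] width=3 -> value=6 (bin 110); offset now 32 = byte 4 bit 0; 0 bits remain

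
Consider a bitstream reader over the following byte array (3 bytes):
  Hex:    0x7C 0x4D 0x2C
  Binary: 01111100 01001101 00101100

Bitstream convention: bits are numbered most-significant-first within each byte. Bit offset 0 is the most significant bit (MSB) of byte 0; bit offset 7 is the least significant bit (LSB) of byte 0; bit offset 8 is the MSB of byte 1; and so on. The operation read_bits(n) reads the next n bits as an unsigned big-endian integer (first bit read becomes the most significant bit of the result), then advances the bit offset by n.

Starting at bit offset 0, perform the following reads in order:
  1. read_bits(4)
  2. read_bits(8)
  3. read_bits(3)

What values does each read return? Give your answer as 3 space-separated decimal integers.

Read 1: bits[0:4] width=4 -> value=7 (bin 0111); offset now 4 = byte 0 bit 4; 20 bits remain
Read 2: bits[4:12] width=8 -> value=196 (bin 11000100); offset now 12 = byte 1 bit 4; 12 bits remain
Read 3: bits[12:15] width=3 -> value=6 (bin 110); offset now 15 = byte 1 bit 7; 9 bits remain

Answer: 7 196 6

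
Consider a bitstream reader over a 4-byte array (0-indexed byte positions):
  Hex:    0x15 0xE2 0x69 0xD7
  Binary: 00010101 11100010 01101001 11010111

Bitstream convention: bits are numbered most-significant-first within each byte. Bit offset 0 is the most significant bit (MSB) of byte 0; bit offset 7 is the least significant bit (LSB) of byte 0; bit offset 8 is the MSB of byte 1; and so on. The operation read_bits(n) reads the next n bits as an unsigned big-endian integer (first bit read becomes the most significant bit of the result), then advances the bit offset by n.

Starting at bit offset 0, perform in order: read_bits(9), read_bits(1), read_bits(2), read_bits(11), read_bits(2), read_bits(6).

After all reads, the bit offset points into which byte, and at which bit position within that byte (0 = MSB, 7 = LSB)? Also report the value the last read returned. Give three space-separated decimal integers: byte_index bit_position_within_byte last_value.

Answer: 3 7 43

Derivation:
Read 1: bits[0:9] width=9 -> value=43 (bin 000101011); offset now 9 = byte 1 bit 1; 23 bits remain
Read 2: bits[9:10] width=1 -> value=1 (bin 1); offset now 10 = byte 1 bit 2; 22 bits remain
Read 3: bits[10:12] width=2 -> value=2 (bin 10); offset now 12 = byte 1 bit 4; 20 bits remain
Read 4: bits[12:23] width=11 -> value=308 (bin 00100110100); offset now 23 = byte 2 bit 7; 9 bits remain
Read 5: bits[23:25] width=2 -> value=3 (bin 11); offset now 25 = byte 3 bit 1; 7 bits remain
Read 6: bits[25:31] width=6 -> value=43 (bin 101011); offset now 31 = byte 3 bit 7; 1 bits remain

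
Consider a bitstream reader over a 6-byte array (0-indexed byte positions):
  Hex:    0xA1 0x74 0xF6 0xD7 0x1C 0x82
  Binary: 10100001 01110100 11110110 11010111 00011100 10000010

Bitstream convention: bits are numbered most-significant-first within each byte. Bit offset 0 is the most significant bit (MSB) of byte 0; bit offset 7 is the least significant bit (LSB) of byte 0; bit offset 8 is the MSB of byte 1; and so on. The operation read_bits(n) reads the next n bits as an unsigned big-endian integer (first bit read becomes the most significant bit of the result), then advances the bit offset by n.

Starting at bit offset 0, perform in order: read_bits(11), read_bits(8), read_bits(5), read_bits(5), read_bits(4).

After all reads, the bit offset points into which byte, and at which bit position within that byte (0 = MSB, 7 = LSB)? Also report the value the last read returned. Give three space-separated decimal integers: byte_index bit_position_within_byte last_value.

Answer: 4 1 14

Derivation:
Read 1: bits[0:11] width=11 -> value=1291 (bin 10100001011); offset now 11 = byte 1 bit 3; 37 bits remain
Read 2: bits[11:19] width=8 -> value=167 (bin 10100111); offset now 19 = byte 2 bit 3; 29 bits remain
Read 3: bits[19:24] width=5 -> value=22 (bin 10110); offset now 24 = byte 3 bit 0; 24 bits remain
Read 4: bits[24:29] width=5 -> value=26 (bin 11010); offset now 29 = byte 3 bit 5; 19 bits remain
Read 5: bits[29:33] width=4 -> value=14 (bin 1110); offset now 33 = byte 4 bit 1; 15 bits remain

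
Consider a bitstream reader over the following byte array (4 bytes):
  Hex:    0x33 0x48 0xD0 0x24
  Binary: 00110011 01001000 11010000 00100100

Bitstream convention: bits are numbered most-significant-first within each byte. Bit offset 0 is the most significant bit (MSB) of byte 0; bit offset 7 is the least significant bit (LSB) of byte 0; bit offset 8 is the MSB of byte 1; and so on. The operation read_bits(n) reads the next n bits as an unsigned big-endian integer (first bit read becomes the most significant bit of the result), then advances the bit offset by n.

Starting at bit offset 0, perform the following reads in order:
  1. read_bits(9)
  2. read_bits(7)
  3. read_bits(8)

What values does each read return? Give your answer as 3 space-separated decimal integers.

Answer: 102 72 208

Derivation:
Read 1: bits[0:9] width=9 -> value=102 (bin 001100110); offset now 9 = byte 1 bit 1; 23 bits remain
Read 2: bits[9:16] width=7 -> value=72 (bin 1001000); offset now 16 = byte 2 bit 0; 16 bits remain
Read 3: bits[16:24] width=8 -> value=208 (bin 11010000); offset now 24 = byte 3 bit 0; 8 bits remain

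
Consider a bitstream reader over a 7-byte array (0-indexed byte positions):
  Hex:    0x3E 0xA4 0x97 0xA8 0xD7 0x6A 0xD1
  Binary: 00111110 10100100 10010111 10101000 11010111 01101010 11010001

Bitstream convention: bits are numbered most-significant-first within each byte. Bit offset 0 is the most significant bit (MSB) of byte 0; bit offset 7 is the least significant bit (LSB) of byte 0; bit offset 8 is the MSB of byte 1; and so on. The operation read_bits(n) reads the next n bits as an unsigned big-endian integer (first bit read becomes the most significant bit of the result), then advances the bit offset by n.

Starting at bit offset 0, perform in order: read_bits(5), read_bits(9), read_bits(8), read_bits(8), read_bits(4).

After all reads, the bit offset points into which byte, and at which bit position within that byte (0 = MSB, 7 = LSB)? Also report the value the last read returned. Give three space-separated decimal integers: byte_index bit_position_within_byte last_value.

Answer: 4 2 3

Derivation:
Read 1: bits[0:5] width=5 -> value=7 (bin 00111); offset now 5 = byte 0 bit 5; 51 bits remain
Read 2: bits[5:14] width=9 -> value=425 (bin 110101001); offset now 14 = byte 1 bit 6; 42 bits remain
Read 3: bits[14:22] width=8 -> value=37 (bin 00100101); offset now 22 = byte 2 bit 6; 34 bits remain
Read 4: bits[22:30] width=8 -> value=234 (bin 11101010); offset now 30 = byte 3 bit 6; 26 bits remain
Read 5: bits[30:34] width=4 -> value=3 (bin 0011); offset now 34 = byte 4 bit 2; 22 bits remain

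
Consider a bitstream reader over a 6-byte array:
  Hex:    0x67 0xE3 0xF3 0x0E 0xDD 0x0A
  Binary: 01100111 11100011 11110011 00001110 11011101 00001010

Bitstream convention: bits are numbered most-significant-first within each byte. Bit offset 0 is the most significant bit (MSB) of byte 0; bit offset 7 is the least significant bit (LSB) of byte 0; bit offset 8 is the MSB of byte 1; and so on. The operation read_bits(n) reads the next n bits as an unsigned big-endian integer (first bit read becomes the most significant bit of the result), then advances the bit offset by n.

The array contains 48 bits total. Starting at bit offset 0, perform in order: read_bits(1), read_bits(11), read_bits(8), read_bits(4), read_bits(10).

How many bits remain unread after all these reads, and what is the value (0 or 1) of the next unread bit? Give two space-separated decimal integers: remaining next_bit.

Answer: 14 0

Derivation:
Read 1: bits[0:1] width=1 -> value=0 (bin 0); offset now 1 = byte 0 bit 1; 47 bits remain
Read 2: bits[1:12] width=11 -> value=1662 (bin 11001111110); offset now 12 = byte 1 bit 4; 36 bits remain
Read 3: bits[12:20] width=8 -> value=63 (bin 00111111); offset now 20 = byte 2 bit 4; 28 bits remain
Read 4: bits[20:24] width=4 -> value=3 (bin 0011); offset now 24 = byte 3 bit 0; 24 bits remain
Read 5: bits[24:34] width=10 -> value=59 (bin 0000111011); offset now 34 = byte 4 bit 2; 14 bits remain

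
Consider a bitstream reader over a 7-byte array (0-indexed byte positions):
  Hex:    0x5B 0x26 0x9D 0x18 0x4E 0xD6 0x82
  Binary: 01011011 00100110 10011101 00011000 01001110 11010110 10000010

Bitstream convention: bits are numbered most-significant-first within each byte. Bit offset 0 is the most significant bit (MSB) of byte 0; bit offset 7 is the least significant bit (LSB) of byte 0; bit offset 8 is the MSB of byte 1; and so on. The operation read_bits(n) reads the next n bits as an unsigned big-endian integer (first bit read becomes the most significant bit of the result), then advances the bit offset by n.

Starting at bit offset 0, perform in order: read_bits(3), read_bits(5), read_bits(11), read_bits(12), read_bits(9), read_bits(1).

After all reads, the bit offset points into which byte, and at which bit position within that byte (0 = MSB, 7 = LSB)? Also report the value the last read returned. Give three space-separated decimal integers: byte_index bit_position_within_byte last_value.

Answer: 5 1 1

Derivation:
Read 1: bits[0:3] width=3 -> value=2 (bin 010); offset now 3 = byte 0 bit 3; 53 bits remain
Read 2: bits[3:8] width=5 -> value=27 (bin 11011); offset now 8 = byte 1 bit 0; 48 bits remain
Read 3: bits[8:19] width=11 -> value=308 (bin 00100110100); offset now 19 = byte 2 bit 3; 37 bits remain
Read 4: bits[19:31] width=12 -> value=3724 (bin 111010001100); offset now 31 = byte 3 bit 7; 25 bits remain
Read 5: bits[31:40] width=9 -> value=78 (bin 001001110); offset now 40 = byte 5 bit 0; 16 bits remain
Read 6: bits[40:41] width=1 -> value=1 (bin 1); offset now 41 = byte 5 bit 1; 15 bits remain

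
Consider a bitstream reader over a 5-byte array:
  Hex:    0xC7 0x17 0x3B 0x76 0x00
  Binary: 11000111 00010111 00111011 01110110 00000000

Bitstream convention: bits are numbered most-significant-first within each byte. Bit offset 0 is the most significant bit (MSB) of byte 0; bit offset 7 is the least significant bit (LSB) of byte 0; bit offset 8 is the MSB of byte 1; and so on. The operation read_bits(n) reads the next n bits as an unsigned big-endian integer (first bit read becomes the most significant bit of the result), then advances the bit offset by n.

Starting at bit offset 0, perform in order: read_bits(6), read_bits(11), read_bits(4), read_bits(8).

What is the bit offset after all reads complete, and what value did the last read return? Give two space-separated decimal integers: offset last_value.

Read 1: bits[0:6] width=6 -> value=49 (bin 110001); offset now 6 = byte 0 bit 6; 34 bits remain
Read 2: bits[6:17] width=11 -> value=1582 (bin 11000101110); offset now 17 = byte 2 bit 1; 23 bits remain
Read 3: bits[17:21] width=4 -> value=7 (bin 0111); offset now 21 = byte 2 bit 5; 19 bits remain
Read 4: bits[21:29] width=8 -> value=110 (bin 01101110); offset now 29 = byte 3 bit 5; 11 bits remain

Answer: 29 110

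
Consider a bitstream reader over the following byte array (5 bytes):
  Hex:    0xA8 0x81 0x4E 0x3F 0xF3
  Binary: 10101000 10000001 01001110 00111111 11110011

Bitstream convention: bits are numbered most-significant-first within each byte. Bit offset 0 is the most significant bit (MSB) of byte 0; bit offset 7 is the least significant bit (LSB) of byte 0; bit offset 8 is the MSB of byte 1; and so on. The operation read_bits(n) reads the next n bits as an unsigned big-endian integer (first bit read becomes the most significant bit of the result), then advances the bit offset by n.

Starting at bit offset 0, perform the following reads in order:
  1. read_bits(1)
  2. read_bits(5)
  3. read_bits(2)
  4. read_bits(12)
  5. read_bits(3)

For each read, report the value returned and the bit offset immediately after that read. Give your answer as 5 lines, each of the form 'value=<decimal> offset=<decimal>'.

Answer: value=1 offset=1
value=10 offset=6
value=0 offset=8
value=2068 offset=20
value=7 offset=23

Derivation:
Read 1: bits[0:1] width=1 -> value=1 (bin 1); offset now 1 = byte 0 bit 1; 39 bits remain
Read 2: bits[1:6] width=5 -> value=10 (bin 01010); offset now 6 = byte 0 bit 6; 34 bits remain
Read 3: bits[6:8] width=2 -> value=0 (bin 00); offset now 8 = byte 1 bit 0; 32 bits remain
Read 4: bits[8:20] width=12 -> value=2068 (bin 100000010100); offset now 20 = byte 2 bit 4; 20 bits remain
Read 5: bits[20:23] width=3 -> value=7 (bin 111); offset now 23 = byte 2 bit 7; 17 bits remain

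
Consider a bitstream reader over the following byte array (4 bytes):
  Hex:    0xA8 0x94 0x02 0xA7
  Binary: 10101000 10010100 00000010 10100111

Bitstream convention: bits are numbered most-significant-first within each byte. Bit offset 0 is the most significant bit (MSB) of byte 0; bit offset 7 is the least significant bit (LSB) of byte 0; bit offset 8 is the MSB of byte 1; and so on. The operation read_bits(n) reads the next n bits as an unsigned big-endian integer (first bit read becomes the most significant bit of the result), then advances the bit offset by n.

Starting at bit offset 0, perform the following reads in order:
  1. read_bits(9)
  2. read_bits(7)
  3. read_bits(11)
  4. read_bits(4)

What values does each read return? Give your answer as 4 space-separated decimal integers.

Read 1: bits[0:9] width=9 -> value=337 (bin 101010001); offset now 9 = byte 1 bit 1; 23 bits remain
Read 2: bits[9:16] width=7 -> value=20 (bin 0010100); offset now 16 = byte 2 bit 0; 16 bits remain
Read 3: bits[16:27] width=11 -> value=21 (bin 00000010101); offset now 27 = byte 3 bit 3; 5 bits remain
Read 4: bits[27:31] width=4 -> value=3 (bin 0011); offset now 31 = byte 3 bit 7; 1 bits remain

Answer: 337 20 21 3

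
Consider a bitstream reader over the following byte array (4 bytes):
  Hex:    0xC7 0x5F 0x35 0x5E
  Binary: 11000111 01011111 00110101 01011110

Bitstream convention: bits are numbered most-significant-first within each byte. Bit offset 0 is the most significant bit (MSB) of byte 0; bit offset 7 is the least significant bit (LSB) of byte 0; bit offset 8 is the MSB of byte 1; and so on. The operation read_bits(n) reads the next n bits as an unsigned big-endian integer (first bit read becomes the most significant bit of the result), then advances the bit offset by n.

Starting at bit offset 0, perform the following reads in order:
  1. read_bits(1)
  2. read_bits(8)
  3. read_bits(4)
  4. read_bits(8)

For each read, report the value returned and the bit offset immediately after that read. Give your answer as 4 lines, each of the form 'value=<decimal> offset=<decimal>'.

Answer: value=1 offset=1
value=142 offset=9
value=11 offset=13
value=230 offset=21

Derivation:
Read 1: bits[0:1] width=1 -> value=1 (bin 1); offset now 1 = byte 0 bit 1; 31 bits remain
Read 2: bits[1:9] width=8 -> value=142 (bin 10001110); offset now 9 = byte 1 bit 1; 23 bits remain
Read 3: bits[9:13] width=4 -> value=11 (bin 1011); offset now 13 = byte 1 bit 5; 19 bits remain
Read 4: bits[13:21] width=8 -> value=230 (bin 11100110); offset now 21 = byte 2 bit 5; 11 bits remain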